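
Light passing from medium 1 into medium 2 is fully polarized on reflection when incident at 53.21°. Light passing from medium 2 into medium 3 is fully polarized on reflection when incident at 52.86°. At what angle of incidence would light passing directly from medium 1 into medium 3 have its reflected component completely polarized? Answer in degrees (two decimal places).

n₂/n₁ = tan 53.21° = 1.3372 and n₃/n₂ = tan 52.86° = 1.3203.
So n₃/n₁ = (n₂/n₁)(n₃/n₂) = 1.3372 × 1.3203 = 1.7656.
θ_B(1→3) = arctan(1.7656) = 60.47°.

θ_B ≈ 60.47°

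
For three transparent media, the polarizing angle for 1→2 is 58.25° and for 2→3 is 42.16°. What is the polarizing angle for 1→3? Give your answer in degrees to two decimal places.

n₂/n₁ = tan 58.25° = 1.6160 and n₃/n₂ = tan 42.16° = 0.9055.
n₃/n₁ = 1.4632. Then tan θ_B(1→3) = n₃/n₁, so θ_B(1→3) = arctan(1.4632) = 55.65°.

θ_B ≈ 55.65°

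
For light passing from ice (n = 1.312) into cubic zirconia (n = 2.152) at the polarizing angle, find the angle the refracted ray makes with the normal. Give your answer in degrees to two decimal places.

θ_t ≈ 31.37°

θ_B = arctan(n₂/n₁) = arctan(2.152/1.312) = 58.63°.
Since θ_B + θ_t = 90° at Brewster incidence, θ_t = 90° − 58.63° = 31.37°.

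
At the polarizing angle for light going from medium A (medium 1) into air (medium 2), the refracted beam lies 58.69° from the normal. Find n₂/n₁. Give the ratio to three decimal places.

θ_B + θ_t = 90°, so θ_B = 90° − 58.69° = 31.31°.
Then n₂/n₁ = tan θ_B = tan 31.31° = 0.608.

n₂/n₁ ≈ 0.608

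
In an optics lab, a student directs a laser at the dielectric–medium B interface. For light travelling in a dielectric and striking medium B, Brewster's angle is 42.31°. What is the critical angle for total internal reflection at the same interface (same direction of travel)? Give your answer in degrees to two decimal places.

tan θ_B = n₂/n₁ = tan 42.31° = 0.9102.
Total internal reflection: sin θ_c = n₂/n₁ = 0.9102.
θ_c = arcsin(0.9102) = 65.54°.

θ_c ≈ 65.54°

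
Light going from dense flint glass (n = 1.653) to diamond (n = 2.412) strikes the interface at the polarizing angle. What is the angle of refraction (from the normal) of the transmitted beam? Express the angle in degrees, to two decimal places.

First find Brewster's angle: tan θ_B = 2.412/1.653 = 1.4592, giving θ_B = 55.58°.
At Brewster's angle the reflected and refracted rays are perpendicular, so θ_t = 90° − θ_B = 90° − 55.58° = 34.42°.

θ_t ≈ 34.42°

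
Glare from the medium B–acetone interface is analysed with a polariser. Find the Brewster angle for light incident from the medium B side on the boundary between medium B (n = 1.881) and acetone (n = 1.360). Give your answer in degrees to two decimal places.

tan θ_B = n₂/n₁ = 1.360/1.881 = 0.7230.
So θ_B = arctan 0.7230 = 35.87°.

θ_B ≈ 35.87°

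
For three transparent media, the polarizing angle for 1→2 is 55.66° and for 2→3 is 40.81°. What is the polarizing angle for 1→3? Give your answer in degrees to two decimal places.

n₂/n₁ = tan 55.66° = 1.4637 and n₃/n₂ = tan 40.81° = 0.8635.
So n₃/n₁ = (n₂/n₁)(n₃/n₂) = 1.4637 × 0.8635 = 1.2639.
θ_B(1→3) = arctan(1.2639) = 51.65°.

θ_B ≈ 51.65°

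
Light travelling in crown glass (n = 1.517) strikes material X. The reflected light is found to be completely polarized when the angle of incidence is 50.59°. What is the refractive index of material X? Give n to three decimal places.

Full polarization of the reflected beam means tan θ_B = n₂/n₁, where n₁ is the incident medium (crown glass).
n₂ = n₁ tan θ_B = 1.517 × tan 50.59° = 1.846.

n ≈ 1.846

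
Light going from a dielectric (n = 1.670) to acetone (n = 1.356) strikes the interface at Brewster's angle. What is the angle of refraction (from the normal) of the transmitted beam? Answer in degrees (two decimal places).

First find Brewster's angle: tan θ_B = 1.356/1.670 = 0.8120, giving θ_B = 39.08°.
Since θ_B + θ_t = 90° at Brewster incidence, θ_t = 90° − 39.08° = 50.92°.

θ_t ≈ 50.92°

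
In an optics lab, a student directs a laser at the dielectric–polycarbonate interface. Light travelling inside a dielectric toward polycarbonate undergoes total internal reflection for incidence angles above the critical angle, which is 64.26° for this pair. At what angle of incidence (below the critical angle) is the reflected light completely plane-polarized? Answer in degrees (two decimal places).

θ_B ≈ 42.01°

sin θ_c = n₂/n₁, so n₂/n₁ = sin 64.26° = 0.9008.
Brewster: tan θ_B = n₂/n₁ = 0.9008.
θ_B = arctan(0.9008) = 42.01°.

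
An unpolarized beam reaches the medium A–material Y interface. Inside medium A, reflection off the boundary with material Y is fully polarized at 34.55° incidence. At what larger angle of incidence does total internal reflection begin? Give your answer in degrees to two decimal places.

From Brewster, n₂/n₁ = tan θ_B = tan 34.55° = 0.6886.
Then sin θ_c = n₂/n₁ = 0.6886, so θ_c = arcsin 0.6886 = 43.52°.

θ_c ≈ 43.52°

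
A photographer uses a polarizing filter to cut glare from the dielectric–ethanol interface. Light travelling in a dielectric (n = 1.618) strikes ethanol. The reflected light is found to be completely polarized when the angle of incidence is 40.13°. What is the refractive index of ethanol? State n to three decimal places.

Full polarization of the reflected beam means tan θ_B = n₂/n₁, where n₁ is the incident medium (a dielectric).
n₂ = n₁ tan θ_B = 1.618 × tan 40.13° = 1.364.

n ≈ 1.364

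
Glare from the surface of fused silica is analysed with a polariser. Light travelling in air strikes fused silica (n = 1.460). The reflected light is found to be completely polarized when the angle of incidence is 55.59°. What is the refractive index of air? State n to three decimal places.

At Brewster's angle, tan θ_B = n₂/n₁ with n₁ on the incident side (air) and n₂ on the transmitted side (fused silica).
n₁ = n₂ / tan θ_B = 1.460 / tan 55.59° = 1.000.

n ≈ 1.000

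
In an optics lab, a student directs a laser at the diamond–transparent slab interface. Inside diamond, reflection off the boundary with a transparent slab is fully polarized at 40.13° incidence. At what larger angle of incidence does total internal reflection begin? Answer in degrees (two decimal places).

n₂/n₁ = tan 40.13° = 0.8430; the critical angle satisfies sin θ_c = n₂/n₁.
θ_c = arcsin(0.8430) = 57.46°.

θ_c ≈ 57.46°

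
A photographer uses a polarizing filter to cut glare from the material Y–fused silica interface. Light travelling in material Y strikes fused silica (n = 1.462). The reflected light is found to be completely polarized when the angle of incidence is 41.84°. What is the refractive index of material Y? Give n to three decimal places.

n ≈ 1.633

Brewster's law: tan θ_B = n₂/n₁ (light incident in material Y, refracted into fused silica).
n₁ = n₂ / tan θ_B = 1.462 / tan 41.84° = 1.633.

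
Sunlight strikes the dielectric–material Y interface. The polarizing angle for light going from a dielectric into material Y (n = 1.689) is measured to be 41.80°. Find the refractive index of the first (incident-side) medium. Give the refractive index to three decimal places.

At the polarizing angle, tan θ_B = n₂/n₁ with n₁ on the incident side (a dielectric) and n₂ on the transmitted side (material Y).
n₁ = n₂ / tan θ_B = 1.689 / tan 41.80° = 1.889.

n ≈ 1.889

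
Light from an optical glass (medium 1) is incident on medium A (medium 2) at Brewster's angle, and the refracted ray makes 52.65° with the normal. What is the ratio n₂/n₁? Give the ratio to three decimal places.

n₂/n₁ ≈ 0.763

θ_B + θ_t = 90°, so θ_B = 90° − 52.65° = 37.35°.
tan θ_B = n₂/n₁, so n₂/n₁ = tan 37.35° = 0.763.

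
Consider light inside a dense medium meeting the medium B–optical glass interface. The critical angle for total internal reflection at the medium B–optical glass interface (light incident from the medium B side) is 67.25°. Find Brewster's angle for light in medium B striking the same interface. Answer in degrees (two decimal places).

sin θ_c = n₂/n₁, so n₂/n₁ = sin 67.25° = 0.9222.
Brewster: tan θ_B = n₂/n₁ = 0.9222.
θ_B = arctan(0.9222) = 42.68°.

θ_B ≈ 42.68°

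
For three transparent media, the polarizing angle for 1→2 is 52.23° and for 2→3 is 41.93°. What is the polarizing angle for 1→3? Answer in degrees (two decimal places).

Each Brewster angle gives a ratio: n₂/n₁ = tan 52.23° = 1.2906, n₃/n₂ = tan 41.93° = 0.8982.
n₃/n₁ = 1.1592. Then tan θ_B(1→3) = n₃/n₁, so θ_B(1→3) = arctan(1.1592) = 49.22°.

θ_B ≈ 49.22°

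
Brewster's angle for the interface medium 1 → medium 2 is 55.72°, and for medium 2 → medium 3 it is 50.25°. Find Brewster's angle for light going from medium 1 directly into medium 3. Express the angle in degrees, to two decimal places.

n₂/n₁ = tan 55.72° = 1.4670 and n₃/n₂ = tan 50.25° = 1.2024.
Multiplying, n₃/n₁ = 1.4670 × 1.2024 = 1.7639, and θ_B(1→3) = arctan 1.7639 = 60.45°.

θ_B ≈ 60.45°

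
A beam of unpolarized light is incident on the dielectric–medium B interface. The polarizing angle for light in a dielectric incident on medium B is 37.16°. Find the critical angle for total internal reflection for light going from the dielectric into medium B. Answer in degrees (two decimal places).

tan θ_B = n₂/n₁ = tan 37.16° = 0.7579.
Total internal reflection: sin θ_c = n₂/n₁ = 0.7579.
θ_c = arcsin(0.7579) = 49.28°.

θ_c ≈ 49.28°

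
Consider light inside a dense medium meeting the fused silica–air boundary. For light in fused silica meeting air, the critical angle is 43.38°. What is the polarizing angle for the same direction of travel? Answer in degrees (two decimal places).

n₂/n₁ = sin θ_c = sin 43.38° = 0.6868.
tan θ_B equals the same ratio, so θ_B = arctan(0.6868) = 34.48°.

θ_B ≈ 34.48°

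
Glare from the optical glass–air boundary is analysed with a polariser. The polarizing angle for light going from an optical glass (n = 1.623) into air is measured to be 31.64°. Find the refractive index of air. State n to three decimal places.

n ≈ 1.000

Brewster's law: tan θ_B = n₂/n₁ (light incident in an optical glass, refracted into air).
n₂ = n₁ tan θ_B = 1.623 × tan 31.64° = 1.000.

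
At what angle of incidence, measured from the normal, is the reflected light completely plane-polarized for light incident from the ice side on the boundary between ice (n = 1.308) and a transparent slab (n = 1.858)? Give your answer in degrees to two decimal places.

θ_B ≈ 54.86°

At Brewster's angle the reflected and refracted rays are perpendicular, which with Snell's law gives tan θ_B = n₂/n₁.
tan θ_B = n₂/n₁ = 1.858/1.308 = 1.4205.
So θ_B = arctan 1.4205 = 54.86°.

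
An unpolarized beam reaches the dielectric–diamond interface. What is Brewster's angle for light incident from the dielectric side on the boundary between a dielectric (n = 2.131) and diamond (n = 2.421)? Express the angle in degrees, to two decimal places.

Here n₂/n₁ = 2.421/2.131 = 1.1361, and Brewster's law gives tan θ_B = n₂/n₁.
So θ_B = arctan 1.1361 = 48.65°.

θ_B ≈ 48.65°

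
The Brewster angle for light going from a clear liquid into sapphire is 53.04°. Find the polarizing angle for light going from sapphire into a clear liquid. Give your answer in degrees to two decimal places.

θ_B' ≈ 36.96°

The two Brewster angles are complementary: θ_B' = 90° − θ_B = 90° − 53.04° = 36.96°.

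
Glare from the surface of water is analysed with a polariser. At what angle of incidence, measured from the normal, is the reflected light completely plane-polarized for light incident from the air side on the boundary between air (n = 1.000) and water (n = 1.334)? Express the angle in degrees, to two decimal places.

θ_B ≈ 53.14°

Here n₂/n₁ = 1.334/1.000 = 1.3340, and Brewster's law gives tan θ_B = n₂/n₁. Taking the arctangent, θ_B = 53.14°.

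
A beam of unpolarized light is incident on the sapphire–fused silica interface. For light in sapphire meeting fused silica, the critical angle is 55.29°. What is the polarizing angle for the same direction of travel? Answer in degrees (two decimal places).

θ_B ≈ 39.42°

n₂/n₁ = sin θ_c = sin 55.29° = 0.8220.
tan θ_B equals the same ratio, so θ_B = arctan(0.8220) = 39.42°.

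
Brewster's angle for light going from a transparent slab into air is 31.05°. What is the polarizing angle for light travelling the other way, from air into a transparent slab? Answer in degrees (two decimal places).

Reversing the direction swaps n₁ and n₂, so tan θ_B' = 1/tan θ_B and θ_B' = 90° − θ_B.
Hence θ_B' = 90° − 31.05° = 58.95°.

θ_B' ≈ 58.95°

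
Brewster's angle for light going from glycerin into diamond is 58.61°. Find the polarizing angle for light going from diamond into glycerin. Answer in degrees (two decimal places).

Reversing the direction swaps n₁ and n₂, so tan θ_B' = 1/tan θ_B and θ_B' = 90° − θ_B.
Hence θ_B' = 90° − 58.61° = 31.39°.

θ_B' ≈ 31.39°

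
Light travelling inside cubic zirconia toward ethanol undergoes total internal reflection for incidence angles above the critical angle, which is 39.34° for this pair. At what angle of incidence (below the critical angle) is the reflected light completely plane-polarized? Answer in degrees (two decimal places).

At the critical angle sin θ_c = n₂/n₁, giving n₂/n₁ = sin 39.34° = 0.6339.
Then tan θ_B = n₂/n₁ = 0.6339, so θ_B = arctan 0.6339 = 32.37°.

θ_B ≈ 32.37°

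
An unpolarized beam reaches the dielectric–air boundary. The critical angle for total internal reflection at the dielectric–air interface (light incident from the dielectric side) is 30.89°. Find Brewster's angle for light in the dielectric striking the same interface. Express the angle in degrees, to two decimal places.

θ_B ≈ 27.18°

sin θ_c = n₂/n₁, so n₂/n₁ = sin 30.89° = 0.5134.
Brewster: tan θ_B = n₂/n₁ = 0.5134.
θ_B = arctan(0.5134) = 27.18°.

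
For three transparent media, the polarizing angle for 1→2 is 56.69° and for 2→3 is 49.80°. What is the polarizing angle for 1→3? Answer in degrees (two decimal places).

θ_B ≈ 60.96°

tan θ_B(1→2) = n₂/n₁ = tan 56.69° = 1.5218.
tan θ_B(2→3) = n₃/n₂ = tan 49.80° = 1.1833.
So n₃/n₁ = (n₂/n₁)(n₃/n₂) = 1.5218 × 1.1833 = 1.8008.
θ_B(1→3) = arctan(1.8008) = 60.96°.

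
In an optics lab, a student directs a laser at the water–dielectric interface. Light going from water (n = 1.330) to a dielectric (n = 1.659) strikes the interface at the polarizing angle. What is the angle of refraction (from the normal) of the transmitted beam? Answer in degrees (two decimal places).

θ_t ≈ 38.72°

First find Brewster's angle: tan θ_B = 1.659/1.330 = 1.2474, giving θ_B = 51.28°.
The refracted ray is perpendicular to the reflected ray, so θ_t = 90° − θ_B = 38.72°.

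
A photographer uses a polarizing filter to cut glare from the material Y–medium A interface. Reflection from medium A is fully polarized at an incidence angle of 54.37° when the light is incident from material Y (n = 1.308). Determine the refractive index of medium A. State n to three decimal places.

Brewster's law: tan θ_B = n₂/n₁ (light incident in material Y, refracted into medium A).
n₂ = n₁ tan θ_B = 1.308 × tan 54.37° = 1.825.

n ≈ 1.825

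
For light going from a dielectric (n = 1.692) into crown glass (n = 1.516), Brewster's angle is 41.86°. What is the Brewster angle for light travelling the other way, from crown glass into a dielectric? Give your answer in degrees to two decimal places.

θ_B' ≈ 48.14°

tan θ_B' = n₁/n₂ = 1/tan θ_B, so θ_B' = 90° − θ_B.
θ_B' = 90° − 41.86° = 48.14°.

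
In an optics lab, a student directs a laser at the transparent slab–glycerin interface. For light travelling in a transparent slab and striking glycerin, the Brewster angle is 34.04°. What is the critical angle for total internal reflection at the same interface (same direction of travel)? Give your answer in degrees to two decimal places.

n₂/n₁ = tan 34.04° = 0.6755; the critical angle satisfies sin θ_c = n₂/n₁.
θ_c = arcsin(0.6755) = 42.49°.

θ_c ≈ 42.49°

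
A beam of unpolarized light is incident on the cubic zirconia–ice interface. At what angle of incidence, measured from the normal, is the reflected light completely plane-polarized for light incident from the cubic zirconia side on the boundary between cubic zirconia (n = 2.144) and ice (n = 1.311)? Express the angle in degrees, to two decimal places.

θ_B ≈ 31.44°

The reflected p-component vanishes when tan θ_B = n₂/n₁.
Brewster's condition: tan θ_B = n₂/n₁ = 1.311/2.144 = 0.6115.
θ_B = arctan(0.6115) = 31.44°.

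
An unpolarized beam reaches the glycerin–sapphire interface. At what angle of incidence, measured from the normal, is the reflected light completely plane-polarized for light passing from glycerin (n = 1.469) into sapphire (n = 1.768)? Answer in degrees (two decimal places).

Here n₂/n₁ = 1.768/1.469 = 1.2035, and Brewster's law gives tan θ_B = n₂/n₁.
So θ_B = arctan 1.2035 = 50.28°.

θ_B ≈ 50.28°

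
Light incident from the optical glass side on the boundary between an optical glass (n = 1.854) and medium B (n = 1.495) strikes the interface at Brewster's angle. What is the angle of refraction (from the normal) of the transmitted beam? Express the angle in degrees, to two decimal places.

First find Brewster's angle: tan θ_B = 1.495/1.854 = 0.8064, giving θ_B = 38.88°.
Since θ_B + θ_t = 90° at Brewster incidence, θ_t = 90° − 38.88° = 51.12°.

θ_t ≈ 51.12°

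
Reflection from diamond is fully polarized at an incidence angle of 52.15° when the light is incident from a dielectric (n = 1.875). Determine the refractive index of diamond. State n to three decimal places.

At Brewster's angle, tan θ_B = n₂/n₁ with n₁ on the incident side (a dielectric) and n₂ on the transmitted side (diamond).
n₂ = n₁ tan θ_B = 1.875 × tan 52.15° = 2.413.

n ≈ 2.413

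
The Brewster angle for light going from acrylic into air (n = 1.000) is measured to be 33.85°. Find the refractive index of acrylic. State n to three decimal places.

n ≈ 1.491

Brewster's law: tan θ_B = n₂/n₁ (light incident in acrylic, refracted into air).
n₁ = n₂ / tan θ_B = 1.000 / tan 33.85° = 1.491.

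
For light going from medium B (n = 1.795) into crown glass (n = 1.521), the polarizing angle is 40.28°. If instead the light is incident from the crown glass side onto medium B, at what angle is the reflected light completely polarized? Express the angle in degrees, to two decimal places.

θ_B' ≈ 49.72°

tan θ_B' = n₁/n₂ = 1/tan θ_B, so θ_B' = 90° − θ_B.
θ_B' = 90° − 40.28° = 49.72°.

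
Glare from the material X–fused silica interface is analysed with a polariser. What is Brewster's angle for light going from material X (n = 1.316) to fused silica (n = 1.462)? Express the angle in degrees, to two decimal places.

θ_B ≈ 48.01°

Brewster's condition: tan θ_B = n₂/n₁ = 1.462/1.316 = 1.1109.
θ_B = arctan(1.1109) = 48.01°.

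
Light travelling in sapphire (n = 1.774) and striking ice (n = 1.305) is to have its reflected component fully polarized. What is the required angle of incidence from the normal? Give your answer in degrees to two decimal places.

tan θ_B = n₂/n₁ = 1.305/1.774 = 0.7356. Taking the arctangent, θ_B = 36.34°.

θ_B ≈ 36.34°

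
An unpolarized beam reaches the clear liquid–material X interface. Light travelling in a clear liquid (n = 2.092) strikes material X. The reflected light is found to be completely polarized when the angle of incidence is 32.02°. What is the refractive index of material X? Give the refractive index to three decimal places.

At the Brewster angle, tan θ_B = n₂/n₁ with n₁ on the incident side (a clear liquid) and n₂ on the transmitted side (material X).
n₂ = n₁ tan θ_B = 2.092 × tan 32.02° = 1.308.

n ≈ 1.308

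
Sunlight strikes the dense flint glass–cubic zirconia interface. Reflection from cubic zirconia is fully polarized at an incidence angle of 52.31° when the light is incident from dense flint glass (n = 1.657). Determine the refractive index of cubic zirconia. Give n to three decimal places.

At the polarizing angle, tan θ_B = n₂/n₁ with n₁ on the incident side (dense flint glass) and n₂ on the transmitted side (cubic zirconia).
n₂ = n₁ tan θ_B = 1.657 × tan 52.31° = 2.145.

n ≈ 2.145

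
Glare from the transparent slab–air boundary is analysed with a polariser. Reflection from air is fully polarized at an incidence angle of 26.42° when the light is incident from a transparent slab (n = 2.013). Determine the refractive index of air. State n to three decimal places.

Brewster's law: tan θ_B = n₂/n₁ (light incident in a transparent slab, refracted into air).
n₂ = n₁ tan θ_B = 2.013 × tan 26.42° = 1.000.

n ≈ 1.000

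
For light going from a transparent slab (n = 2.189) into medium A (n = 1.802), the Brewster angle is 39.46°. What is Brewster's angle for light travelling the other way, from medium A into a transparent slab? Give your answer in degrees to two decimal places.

θ_B' ≈ 50.54°

The two Brewster angles are complementary: θ_B' = 90° − θ_B = 90° − 39.46° = 50.54°.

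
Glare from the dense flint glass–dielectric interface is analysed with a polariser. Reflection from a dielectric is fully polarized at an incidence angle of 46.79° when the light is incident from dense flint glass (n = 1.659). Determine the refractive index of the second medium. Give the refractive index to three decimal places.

Brewster's law: tan θ_B = n₂/n₁ (light incident in dense flint glass, refracted into a dielectric).
n₂ = n₁ tan θ_B = 1.659 × tan 46.79° = 1.766.

n ≈ 1.766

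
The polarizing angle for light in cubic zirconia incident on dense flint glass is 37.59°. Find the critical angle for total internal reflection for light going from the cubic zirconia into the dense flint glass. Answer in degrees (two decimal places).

θ_c ≈ 50.34°

From Brewster, n₂/n₁ = tan θ_B = tan 37.59° = 0.7698.
Then sin θ_c = n₂/n₁ = 0.7698, so θ_c = arcsin 0.7698 = 50.34°.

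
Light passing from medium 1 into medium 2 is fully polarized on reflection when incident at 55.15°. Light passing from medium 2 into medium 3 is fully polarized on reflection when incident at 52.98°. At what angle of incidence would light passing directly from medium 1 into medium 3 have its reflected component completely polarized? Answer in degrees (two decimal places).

tan θ_B(1→2) = n₂/n₁ = tan 55.15° = 1.4361.
tan θ_B(2→3) = n₃/n₂ = tan 52.98° = 1.3261.
Multiplying, n₃/n₁ = 1.4361 × 1.3261 = 1.9044, and θ_B(1→3) = arctan 1.9044 = 62.30°.

θ_B ≈ 62.30°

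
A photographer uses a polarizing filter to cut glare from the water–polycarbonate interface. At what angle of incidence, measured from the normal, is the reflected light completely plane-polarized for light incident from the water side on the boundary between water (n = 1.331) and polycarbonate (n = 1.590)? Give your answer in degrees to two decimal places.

At Brewster's angle the reflected and refracted rays are perpendicular, which with Snell's law gives tan θ_B = n₂/n₁.
tan θ_B = n₂/n₁ = 1.590/1.331 = 1.1946.
θ_B = arctan(1.1946) = 50.07°.

θ_B ≈ 50.07°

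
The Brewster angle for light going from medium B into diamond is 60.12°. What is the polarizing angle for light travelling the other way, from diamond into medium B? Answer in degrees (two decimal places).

θ_B' ≈ 29.88°

Reversing the direction swaps n₁ and n₂, so tan θ_B' = 1/tan θ_B and θ_B' = 90° − θ_B.
Hence θ_B' = 90° − 60.12° = 29.88°.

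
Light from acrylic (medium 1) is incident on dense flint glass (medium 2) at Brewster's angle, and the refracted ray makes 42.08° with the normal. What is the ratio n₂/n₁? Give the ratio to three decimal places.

n₂/n₁ ≈ 1.107

θ_B + θ_t = 90°, so θ_B = 90° − 42.08° = 47.92°.
tan θ_B = n₂/n₁, so n₂/n₁ = tan 47.92° = 1.107.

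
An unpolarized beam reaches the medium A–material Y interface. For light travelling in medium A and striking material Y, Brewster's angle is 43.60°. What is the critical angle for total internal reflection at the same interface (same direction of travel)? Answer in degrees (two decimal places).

tan θ_B = n₂/n₁ = tan 43.60° = 0.9523.
Total internal reflection: sin θ_c = n₂/n₁ = 0.9523.
θ_c = arcsin(0.9523) = 72.23°.

θ_c ≈ 72.23°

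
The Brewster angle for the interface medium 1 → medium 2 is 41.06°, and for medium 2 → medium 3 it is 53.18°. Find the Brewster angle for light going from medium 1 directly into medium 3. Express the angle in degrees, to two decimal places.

n₂/n₁ = tan 41.06° = 0.8711 and n₃/n₂ = tan 53.18° = 1.3358.
n₃/n₁ = 1.1636. Then tan θ_B(1→3) = n₃/n₁, so θ_B(1→3) = arctan(1.1636) = 49.32°.

θ_B ≈ 49.32°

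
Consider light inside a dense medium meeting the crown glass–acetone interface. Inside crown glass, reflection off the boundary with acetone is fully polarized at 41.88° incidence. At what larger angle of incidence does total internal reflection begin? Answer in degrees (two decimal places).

θ_c ≈ 63.72°

n₂/n₁ = tan 41.88° = 0.8966; the critical angle satisfies sin θ_c = n₂/n₁.
θ_c = arcsin(0.8966) = 63.72°.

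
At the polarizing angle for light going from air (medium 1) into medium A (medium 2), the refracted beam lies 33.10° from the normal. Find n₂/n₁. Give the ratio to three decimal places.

At Brewster incidence θ_B = 90° − θ_t = 90° − 33.10° = 56.90°.
tan θ_B = n₂/n₁, so n₂/n₁ = tan 56.90° = 1.534.

n₂/n₁ ≈ 1.534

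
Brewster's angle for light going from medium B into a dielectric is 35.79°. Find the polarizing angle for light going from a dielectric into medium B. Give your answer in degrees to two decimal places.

θ_B' ≈ 54.21°

tan θ_B' = n₁/n₂ = 1/tan θ_B, so θ_B' = 90° − θ_B.
θ_B' = 90° − 35.79° = 54.21°.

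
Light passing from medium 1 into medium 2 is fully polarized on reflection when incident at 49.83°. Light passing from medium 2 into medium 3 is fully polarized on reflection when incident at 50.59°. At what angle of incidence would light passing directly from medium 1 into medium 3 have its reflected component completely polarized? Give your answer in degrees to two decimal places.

θ_B ≈ 55.25°

n₂/n₁ = tan 49.83° = 1.1846 and n₃/n₂ = tan 50.59° = 1.2170.
So n₃/n₁ = (n₂/n₁)(n₃/n₂) = 1.1846 × 1.2170 = 1.4416.
θ_B(1→3) = arctan(1.4416) = 55.25°.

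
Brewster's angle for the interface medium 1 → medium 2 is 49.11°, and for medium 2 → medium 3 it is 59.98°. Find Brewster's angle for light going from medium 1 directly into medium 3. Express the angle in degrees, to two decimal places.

n₂/n₁ = tan 49.11° = 1.1548 and n₃/n₂ = tan 59.98° = 1.7307.
Multiplying, n₃/n₁ = 1.1548 × 1.7307 = 1.9986, and θ_B(1→3) = arctan 1.9986 = 63.42°.

θ_B ≈ 63.42°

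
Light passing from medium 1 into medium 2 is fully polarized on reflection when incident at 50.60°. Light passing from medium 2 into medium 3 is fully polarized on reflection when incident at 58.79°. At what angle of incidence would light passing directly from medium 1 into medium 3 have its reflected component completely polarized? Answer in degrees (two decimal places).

θ_B ≈ 63.54°

Each Brewster angle gives a ratio: n₂/n₁ = tan 50.60° = 1.2174, n₃/n₂ = tan 58.79° = 1.6505.
Multiplying, n₃/n₁ = 1.2174 × 1.6505 = 2.0094, and θ_B(1→3) = arctan 2.0094 = 63.54°.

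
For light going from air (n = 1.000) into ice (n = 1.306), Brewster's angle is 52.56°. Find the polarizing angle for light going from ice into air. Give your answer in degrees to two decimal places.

Reversing the direction swaps n₁ and n₂, so tan θ_B' = 1/tan θ_B and θ_B' = 90° − θ_B.
Hence θ_B' = 90° − 52.56° = 37.44°.

θ_B' ≈ 37.44°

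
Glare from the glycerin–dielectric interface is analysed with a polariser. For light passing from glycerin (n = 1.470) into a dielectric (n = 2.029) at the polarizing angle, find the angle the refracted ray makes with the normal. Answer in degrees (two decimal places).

tan θ_B = n₂/n₁ = 2.029/1.470 = 1.3803, so θ_B = 54.08°.
Since θ_B + θ_t = 90° at Brewster incidence, θ_t = 90° − 54.08° = 35.92°.

θ_t ≈ 35.92°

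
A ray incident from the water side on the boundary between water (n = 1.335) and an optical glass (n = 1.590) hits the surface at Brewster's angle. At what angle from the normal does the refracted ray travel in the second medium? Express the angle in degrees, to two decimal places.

θ_t ≈ 40.02°

θ_B = arctan(n₂/n₁) = arctan(1.590/1.335) = 49.98°.
Since θ_B + θ_t = 90° at Brewster incidence, θ_t = 90° − 49.98° = 40.02°.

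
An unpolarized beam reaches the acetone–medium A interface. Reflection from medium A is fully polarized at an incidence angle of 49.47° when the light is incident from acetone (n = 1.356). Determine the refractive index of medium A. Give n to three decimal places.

Full polarization of the reflected beam means tan θ_B = n₂/n₁, where n₁ is the incident medium (acetone).
n₂ = n₁ tan θ_B = 1.356 × tan 49.47° = 1.586.

n ≈ 1.586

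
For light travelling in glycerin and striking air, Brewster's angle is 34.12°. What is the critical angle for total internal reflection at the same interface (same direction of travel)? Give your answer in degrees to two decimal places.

From Brewster, n₂/n₁ = tan θ_B = tan 34.12° = 0.6776.
Then sin θ_c = n₂/n₁ = 0.6776, so θ_c = arcsin 0.6776 = 42.65°.

θ_c ≈ 42.65°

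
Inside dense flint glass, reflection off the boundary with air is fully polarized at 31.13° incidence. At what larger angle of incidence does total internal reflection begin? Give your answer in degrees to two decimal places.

θ_c ≈ 37.15°

n₂/n₁ = tan 31.13° = 0.6040; the critical angle satisfies sin θ_c = n₂/n₁.
θ_c = arcsin(0.6040) = 37.15°.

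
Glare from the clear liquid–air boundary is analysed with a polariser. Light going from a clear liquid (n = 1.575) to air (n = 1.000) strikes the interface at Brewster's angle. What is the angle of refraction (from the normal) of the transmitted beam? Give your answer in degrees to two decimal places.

θ_t ≈ 57.59°

First find Brewster's angle: tan θ_B = 1.000/1.575 = 0.6349, giving θ_B = 32.41°.
Since θ_B + θ_t = 90° at Brewster incidence, θ_t = 90° − 32.41° = 57.59°.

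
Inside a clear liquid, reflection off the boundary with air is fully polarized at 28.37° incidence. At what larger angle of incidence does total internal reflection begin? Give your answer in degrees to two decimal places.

θ_c ≈ 32.69°

From Brewster, n₂/n₁ = tan θ_B = tan 28.37° = 0.5400.
Then sin θ_c = n₂/n₁ = 0.5400, so θ_c = arcsin 0.5400 = 32.69°.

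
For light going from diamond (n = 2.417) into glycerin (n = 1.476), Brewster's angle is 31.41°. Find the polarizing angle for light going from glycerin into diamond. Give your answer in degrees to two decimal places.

Reversing the direction swaps n₁ and n₂, so tan θ_B' = 1/tan θ_B and θ_B' = 90° − θ_B.
Hence θ_B' = 90° − 31.41° = 58.59°.

θ_B' ≈ 58.59°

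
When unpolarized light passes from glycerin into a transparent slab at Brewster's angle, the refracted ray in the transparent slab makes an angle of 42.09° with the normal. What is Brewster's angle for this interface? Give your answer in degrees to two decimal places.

θ_B ≈ 47.91°

At Brewster's angle the reflected and refracted rays are perpendicular, so θ_B + θ_t = 90°.
So θ_B = 90° − θ_t = 90° − 42.09° = 47.91°.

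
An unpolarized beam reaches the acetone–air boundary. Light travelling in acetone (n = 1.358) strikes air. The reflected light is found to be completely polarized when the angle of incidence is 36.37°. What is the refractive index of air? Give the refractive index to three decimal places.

n ≈ 1.000

At the polarizing angle, tan θ_B = n₂/n₁ with n₁ on the incident side (acetone) and n₂ on the transmitted side (air).
n₂ = n₁ tan θ_B = 1.358 × tan 36.37° = 1.000.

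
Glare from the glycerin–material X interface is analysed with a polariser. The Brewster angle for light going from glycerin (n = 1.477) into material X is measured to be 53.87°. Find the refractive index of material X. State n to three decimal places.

n ≈ 2.023

Brewster's law: tan θ_B = n₂/n₁ (light incident in glycerin, refracted into material X).
n₂ = n₁ tan θ_B = 1.477 × tan 53.87° = 2.023.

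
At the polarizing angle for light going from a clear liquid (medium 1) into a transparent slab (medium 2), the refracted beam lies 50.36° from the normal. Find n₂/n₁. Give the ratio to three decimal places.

n₂/n₁ ≈ 0.828

At Brewster incidence θ_B = 90° − θ_t = 90° − 50.36° = 39.64°.
Then n₂/n₁ = tan θ_B = tan 39.64° = 0.828.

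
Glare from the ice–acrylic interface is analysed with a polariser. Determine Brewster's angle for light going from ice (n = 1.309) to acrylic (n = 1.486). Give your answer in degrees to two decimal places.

At Brewster's angle the reflected and refracted rays are perpendicular, which with Snell's law gives tan θ_B = n₂/n₁.
Here n₂/n₁ = 1.486/1.309 = 1.1352, and Brewster's law gives tan θ_B = n₂/n₁.
So θ_B = arctan 1.1352 = 48.62°.

θ_B ≈ 48.62°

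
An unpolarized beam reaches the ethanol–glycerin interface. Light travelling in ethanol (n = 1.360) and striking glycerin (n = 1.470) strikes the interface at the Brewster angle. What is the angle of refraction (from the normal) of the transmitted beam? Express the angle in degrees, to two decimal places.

θ_t ≈ 42.77°

θ_B = arctan(n₂/n₁) = arctan(1.470/1.360) = 47.23°.
At Brewster's angle the reflected and refracted rays are perpendicular, so θ_t = 90° − θ_B = 90° − 47.23° = 42.77°.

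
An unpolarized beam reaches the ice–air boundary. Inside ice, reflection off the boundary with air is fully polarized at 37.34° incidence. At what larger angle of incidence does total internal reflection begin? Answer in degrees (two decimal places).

tan θ_B = n₂/n₁ = tan 37.34° = 0.7629.
Total internal reflection: sin θ_c = n₂/n₁ = 0.7629.
θ_c = arcsin(0.7629) = 49.72°.

θ_c ≈ 49.72°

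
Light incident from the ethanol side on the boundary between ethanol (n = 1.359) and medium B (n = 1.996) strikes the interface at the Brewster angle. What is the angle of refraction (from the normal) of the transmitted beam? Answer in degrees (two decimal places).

θ_B = arctan(n₂/n₁) = arctan(1.996/1.359) = 55.75°.
Since θ_B + θ_t = 90° at Brewster incidence, θ_t = 90° − 55.75° = 34.25°.

θ_t ≈ 34.25°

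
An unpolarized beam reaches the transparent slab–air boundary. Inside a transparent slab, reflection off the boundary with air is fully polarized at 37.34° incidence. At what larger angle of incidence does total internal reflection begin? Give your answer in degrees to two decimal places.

θ_c ≈ 49.72°

tan θ_B = n₂/n₁ = tan 37.34° = 0.7629.
Total internal reflection: sin θ_c = n₂/n₁ = 0.7629.
θ_c = arcsin(0.7629) = 49.72°.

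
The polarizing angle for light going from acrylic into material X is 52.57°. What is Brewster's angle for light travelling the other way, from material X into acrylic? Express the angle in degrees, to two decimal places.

θ_B' ≈ 37.43°

The two Brewster angles are complementary: θ_B' = 90° − θ_B = 90° − 52.57° = 37.43°.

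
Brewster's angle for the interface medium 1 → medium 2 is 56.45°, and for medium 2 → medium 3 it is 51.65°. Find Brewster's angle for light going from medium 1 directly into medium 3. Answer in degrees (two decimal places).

tan θ_B(1→2) = n₂/n₁ = tan 56.45° = 1.5080.
tan θ_B(2→3) = n₃/n₂ = tan 51.65° = 1.2640.
Multiplying, n₃/n₁ = 1.5080 × 1.2640 = 1.9060, and θ_B(1→3) = arctan 1.9060 = 62.32°.

θ_B ≈ 62.32°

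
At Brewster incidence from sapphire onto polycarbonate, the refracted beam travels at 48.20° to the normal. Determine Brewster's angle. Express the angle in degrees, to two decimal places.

θ_B ≈ 41.80°

Brewster's condition makes the reflected and refracted beams perpendicular: θ_B + θ_t = 90°.
θ_B = 90° − 48.20° = 41.80°.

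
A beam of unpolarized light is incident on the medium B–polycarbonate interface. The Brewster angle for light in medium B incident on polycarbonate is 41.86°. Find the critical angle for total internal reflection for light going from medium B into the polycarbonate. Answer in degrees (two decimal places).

θ_c ≈ 63.64°

From Brewster, n₂/n₁ = tan θ_B = tan 41.86° = 0.8960.
Then sin θ_c = n₂/n₁ = 0.8960, so θ_c = arcsin 0.8960 = 63.64°.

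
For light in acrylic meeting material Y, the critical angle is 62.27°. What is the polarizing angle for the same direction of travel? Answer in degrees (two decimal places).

θ_B ≈ 41.51°

n₂/n₁ = sin θ_c = sin 62.27° = 0.8852.
tan θ_B equals the same ratio, so θ_B = arctan(0.8852) = 41.51°.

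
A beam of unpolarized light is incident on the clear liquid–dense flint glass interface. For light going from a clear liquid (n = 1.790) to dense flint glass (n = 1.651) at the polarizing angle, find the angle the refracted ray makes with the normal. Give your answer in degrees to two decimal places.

tan θ_B = n₂/n₁ = 1.651/1.790 = 0.9223, so θ_B = 42.69°.
At Brewster's angle the reflected and refracted rays are perpendicular, so θ_t = 90° − θ_B = 90° − 42.69° = 47.31°.

θ_t ≈ 47.31°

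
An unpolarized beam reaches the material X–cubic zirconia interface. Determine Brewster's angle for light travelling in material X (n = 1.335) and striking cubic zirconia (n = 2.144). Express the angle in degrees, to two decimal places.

θ_B ≈ 58.09°

tan θ_B = n₂/n₁ = 2.144/1.335 = 1.6060. Taking the arctangent, θ_B = 58.09°.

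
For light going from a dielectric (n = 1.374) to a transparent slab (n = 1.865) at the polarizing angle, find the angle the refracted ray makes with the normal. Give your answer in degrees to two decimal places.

θ_t ≈ 36.38°

First find Brewster's angle: tan θ_B = 1.865/1.374 = 1.3574, giving θ_B = 53.62°.
Since θ_B + θ_t = 90° at Brewster incidence, θ_t = 90° − 53.62° = 36.38°.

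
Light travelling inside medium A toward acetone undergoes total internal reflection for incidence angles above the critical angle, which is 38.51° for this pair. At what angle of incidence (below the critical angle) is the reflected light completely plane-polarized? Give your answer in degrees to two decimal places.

sin θ_c = n₂/n₁, so n₂/n₁ = sin 38.51° = 0.6227.
Brewster: tan θ_B = n₂/n₁ = 0.6227.
θ_B = arctan(0.6227) = 31.91°.

θ_B ≈ 31.91°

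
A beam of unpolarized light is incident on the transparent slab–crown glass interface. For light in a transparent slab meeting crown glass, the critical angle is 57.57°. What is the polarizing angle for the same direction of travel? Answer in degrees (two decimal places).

n₂/n₁ = sin θ_c = sin 57.57° = 0.8440.
tan θ_B equals the same ratio, so θ_B = arctan(0.8440) = 40.17°.

θ_B ≈ 40.17°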